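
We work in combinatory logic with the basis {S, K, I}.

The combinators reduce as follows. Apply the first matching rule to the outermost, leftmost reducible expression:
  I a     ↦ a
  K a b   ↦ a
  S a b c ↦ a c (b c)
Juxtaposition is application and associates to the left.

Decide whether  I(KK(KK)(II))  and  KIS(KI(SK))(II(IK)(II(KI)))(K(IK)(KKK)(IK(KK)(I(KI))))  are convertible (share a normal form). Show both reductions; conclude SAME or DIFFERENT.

Term A:
  start: I(KK(KK)(II))
  [1] KK(KK)(II)
  [2] K(II)
  [3] KI

Term B:
  start: KIS(KI(SK))(II(IK)(II(KI)))(K(IK)(KKK)(IK(KK)(I(KI))))
  [1] I(KI(SK))(II(IK)(II(KI)))(K(IK)(KKK)(IK(KK)(I(KI))))
  [2] KI(SK)(II(IK)(II(KI)))(K(IK)(KKK)(IK(KK)(I(KI))))
  [3] I(II(IK)(II(KI)))(K(IK)(KKK)(IK(KK)(I(KI))))
  [4] II(IK)(II(KI))(K(IK)(KKK)(IK(KK)(I(KI))))
  [5] I(IK)(II(KI))(K(IK)(KKK)(IK(KK)(I(KI))))
  [6] IK(II(KI))(K(IK)(KKK)(IK(KK)(I(KI))))
  [7] K(II(KI))(K(IK)(KKK)(IK(KK)(I(KI))))
  [8] II(KI)
  [9] I(KI)
  [10] KI

Answer: SAME — A ⇓ KI, B ⇓ KI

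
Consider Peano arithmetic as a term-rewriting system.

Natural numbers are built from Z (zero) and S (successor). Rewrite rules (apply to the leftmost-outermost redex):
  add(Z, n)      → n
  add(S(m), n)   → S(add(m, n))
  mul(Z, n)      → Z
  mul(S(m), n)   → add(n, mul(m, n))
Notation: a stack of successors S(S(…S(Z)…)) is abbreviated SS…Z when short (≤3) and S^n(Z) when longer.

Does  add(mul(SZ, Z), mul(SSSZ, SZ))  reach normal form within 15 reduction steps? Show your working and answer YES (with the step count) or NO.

  start: add(mul(SZ, Z), mul(SSSZ, SZ))
  →1  add(add(Z, mul(Z, Z)), mul(SSSZ, SZ))
  →2  add(mul(Z, Z), mul(SSSZ, SZ))
  →3  add(Z, mul(SSSZ, SZ))
  →4  mul(SSSZ, SZ)
  →5  add(SZ, mul(SSZ, SZ))
  →6  S(add(Z, mul(SSZ, SZ)))
  →7  S(mul(SSZ, SZ))
  →8  S(add(SZ, mul(SZ, SZ)))
  →9  S(S(add(Z, mul(SZ, SZ))))
  →10  S(S(mul(SZ, SZ)))
  →11  S(S(add(SZ, mul(Z, SZ))))
  →12  S(S(S(add(Z, mul(Z, SZ)))))
  →13  S(S(S(mul(Z, SZ))))
  →14  SSSZ

Answer: YES — reaches normal form SSSZ in 14 ≤ 15 steps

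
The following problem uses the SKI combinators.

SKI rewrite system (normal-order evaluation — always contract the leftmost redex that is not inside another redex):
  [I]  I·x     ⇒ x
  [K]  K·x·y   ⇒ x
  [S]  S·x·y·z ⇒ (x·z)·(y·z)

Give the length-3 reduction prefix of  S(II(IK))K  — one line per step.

Answer: after 3 steps: SKK

Working:
  start: S(II(IK))K
  step 1: S(I(IK))K
  step 2: S(IK)K
  step 3: SKK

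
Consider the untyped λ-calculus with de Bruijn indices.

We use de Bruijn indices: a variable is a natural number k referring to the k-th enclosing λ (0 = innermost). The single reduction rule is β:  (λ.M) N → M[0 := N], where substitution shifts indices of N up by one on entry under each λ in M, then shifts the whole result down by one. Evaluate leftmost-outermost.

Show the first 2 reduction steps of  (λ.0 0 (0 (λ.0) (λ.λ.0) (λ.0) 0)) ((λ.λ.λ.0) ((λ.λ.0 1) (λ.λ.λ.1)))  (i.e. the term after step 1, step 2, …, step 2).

Answer: after 2 steps: (λ.λ.0) ((λ.λ.λ.0) ((λ.λ.0 1) (λ.λ.λ.1))) ((λ.λ.λ.0) ((λ.λ.0 1) (λ.λ.λ.1)) (λ.0) (λ.λ.0) (λ.0) ((λ.λ.λ.0) ((λ.λ.0 1) (λ.λ.λ.1))))

Derivation:
  start: (λ.0 0 (0 (λ.0) (λ.λ.0) (λ.0) 0)) ((λ.λ.λ.0) ((λ.λ.0 1) (λ.λ.λ.1)))
  step 1: (λ.λ.λ.0) ((λ.λ.0 1) (λ.λ.λ.1)) ((λ.λ.λ.0) ((λ.λ.0 1) (λ.λ.λ.1))) ((λ.λ.λ.0) ((λ.λ.0 1) (λ.λ.λ.1)) (λ.0) (λ.λ.0) (λ.0) ((λ.λ.λ.0) ((λ.λ.0 1) (λ.λ.λ.1))))
  step 2: (λ.λ.0) ((λ.λ.λ.0) ((λ.λ.0 1) (λ.λ.λ.1))) ((λ.λ.λ.0) ((λ.λ.0 1) (λ.λ.λ.1)) (λ.0) (λ.λ.0) (λ.0) ((λ.λ.λ.0) ((λ.λ.0 1) (λ.λ.λ.1))))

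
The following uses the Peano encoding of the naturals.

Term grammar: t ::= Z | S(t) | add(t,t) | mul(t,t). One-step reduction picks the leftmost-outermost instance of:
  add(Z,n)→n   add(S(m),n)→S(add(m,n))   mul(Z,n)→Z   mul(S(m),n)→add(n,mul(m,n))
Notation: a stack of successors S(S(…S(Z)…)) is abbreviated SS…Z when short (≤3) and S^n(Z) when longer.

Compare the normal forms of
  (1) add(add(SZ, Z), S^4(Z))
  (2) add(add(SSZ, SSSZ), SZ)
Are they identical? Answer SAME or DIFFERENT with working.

Term A:
  start: add(add(SZ, Z), S^4(Z))
  [1] add(S(add(Z, Z)), S^4(Z))
  [2] S(add(add(Z, Z), S^4(Z)))
  [3] S(add(Z, S^4(Z)))
  [4] S^5(Z)

Term B:
  start: add(add(SSZ, SSSZ), SZ)
  [1] add(S(add(SZ, SSSZ)), SZ)
  [2] S(add(add(SZ, SSSZ), SZ))
  [3] S(add(S(add(Z, SSSZ)), SZ))
  [4] S(S(add(add(Z, SSSZ), SZ)))
  [5] S(S(add(SSSZ, SZ)))
  [6] S(S(S(add(SSZ, SZ))))
  [7] S(S(S(S(add(SZ, SZ)))))
  [8] S(S(S(S(S(add(Z, SZ))))))
  [9] S^6(Z)

Answer: DIFFERENT — A ⇓ S^5(Z), B ⇓ S^6(Z)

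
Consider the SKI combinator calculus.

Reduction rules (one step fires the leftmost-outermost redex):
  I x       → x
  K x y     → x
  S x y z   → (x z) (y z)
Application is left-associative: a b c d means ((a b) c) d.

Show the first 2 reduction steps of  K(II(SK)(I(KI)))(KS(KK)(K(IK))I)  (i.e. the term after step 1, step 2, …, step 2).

Answer: after 2 steps: I(SK)(I(KI))

Working:
  start: K(II(SK)(I(KI)))(KS(KK)(K(IK))I)
  step 1: II(SK)(I(KI))
  step 2: I(SK)(I(KI))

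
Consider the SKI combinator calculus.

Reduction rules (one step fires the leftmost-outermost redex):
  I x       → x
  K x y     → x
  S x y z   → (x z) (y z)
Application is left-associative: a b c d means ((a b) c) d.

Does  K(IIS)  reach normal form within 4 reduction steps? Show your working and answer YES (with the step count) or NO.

  start: K(IIS)
  →1  K(IS)
  →2  KS

Answer: YES — reaches normal form KS in 2 ≤ 4 steps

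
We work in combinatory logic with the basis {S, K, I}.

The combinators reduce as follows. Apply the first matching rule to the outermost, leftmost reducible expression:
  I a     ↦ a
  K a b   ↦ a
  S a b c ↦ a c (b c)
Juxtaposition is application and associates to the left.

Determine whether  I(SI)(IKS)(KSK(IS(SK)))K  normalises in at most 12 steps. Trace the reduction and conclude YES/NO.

  start: I(SI)(IKS)(KSK(IS(SK)))K
  →1  SI(IKS)(KSK(IS(SK)))K
  →2  I(KSK(IS(SK)))(IKS(KSK(IS(SK))))K
  →3  KSK(IS(SK))(IKS(KSK(IS(SK))))K
  →4  S(IS(SK))(IKS(KSK(IS(SK))))K
  →5  IS(SK)K(IKS(KSK(IS(SK)))K)
  →6  S(SK)K(IKS(KSK(IS(SK)))K)
  →7  SK(IKS(KSK(IS(SK)))K)(K(IKS(KSK(IS(SK)))K))
  →8  K(K(IKS(KSK(IS(SK)))K))(IKS(KSK(IS(SK)))K(K(IKS(KSK(IS(SK)))K)))
  →9  K(IKS(KSK(IS(SK)))K)
  →10  K(KS(KSK(IS(SK)))K)
  →11  K(SK)

Answer: YES — reaches normal form K(SK) in 11 ≤ 12 steps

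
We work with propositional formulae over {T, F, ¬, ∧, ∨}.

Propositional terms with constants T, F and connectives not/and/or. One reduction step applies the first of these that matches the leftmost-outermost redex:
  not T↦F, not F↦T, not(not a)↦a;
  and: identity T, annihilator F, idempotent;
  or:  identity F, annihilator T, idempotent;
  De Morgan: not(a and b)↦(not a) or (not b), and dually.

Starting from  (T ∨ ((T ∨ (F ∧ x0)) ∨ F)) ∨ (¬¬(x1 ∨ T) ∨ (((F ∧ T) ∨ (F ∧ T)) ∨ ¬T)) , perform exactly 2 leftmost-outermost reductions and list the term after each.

Answer: after 2 steps: T

Reduction:
  start: (T ∨ ((T ∨ (F ∧ x0)) ∨ F)) ∨ (¬¬(x1 ∨ T) ∨ (((F ∧ T) ∨ (F ∧ T)) ∨ ¬T))
  →1  T ∨ (¬¬(x1 ∨ T) ∨ (((F ∧ T) ∨ (F ∧ T)) ∨ ¬T))
  →2  T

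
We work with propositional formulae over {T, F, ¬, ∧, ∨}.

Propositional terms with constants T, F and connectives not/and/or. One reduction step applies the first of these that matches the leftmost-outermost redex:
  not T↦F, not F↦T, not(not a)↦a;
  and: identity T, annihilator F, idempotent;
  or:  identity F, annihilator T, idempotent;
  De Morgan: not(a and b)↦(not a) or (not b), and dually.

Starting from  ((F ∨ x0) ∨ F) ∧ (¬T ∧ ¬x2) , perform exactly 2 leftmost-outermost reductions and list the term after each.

  start: ((F ∨ x0) ∨ F) ∧ (¬T ∧ ¬x2)
  [1] (F ∨ x0) ∧ (¬T ∧ ¬x2)
  [2] x0 ∧ (¬T ∧ ¬x2)

Answer: after 2 steps: x0 ∧ (¬T ∧ ¬x2)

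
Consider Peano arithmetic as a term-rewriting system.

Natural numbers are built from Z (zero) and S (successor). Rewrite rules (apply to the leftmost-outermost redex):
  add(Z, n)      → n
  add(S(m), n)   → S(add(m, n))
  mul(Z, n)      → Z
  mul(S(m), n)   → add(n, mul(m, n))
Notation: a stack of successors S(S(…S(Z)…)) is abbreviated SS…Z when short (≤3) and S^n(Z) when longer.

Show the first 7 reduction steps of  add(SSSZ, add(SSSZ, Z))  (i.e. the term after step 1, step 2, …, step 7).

Answer: after 7 steps: S(S(S(S(S(S(add(Z, Z)))))))

Derivation:
  start: add(SSSZ, add(SSSZ, Z))
  →1  S(add(SSZ, add(SSSZ, Z)))
  →2  S(S(add(SZ, add(SSSZ, Z))))
  →3  S(S(S(add(Z, add(SSSZ, Z)))))
  →4  S(S(S(add(SSSZ, Z))))
  →5  S(S(S(S(add(SSZ, Z)))))
  →6  S(S(S(S(S(add(SZ, Z))))))
  →7  S(S(S(S(S(S(add(Z, Z)))))))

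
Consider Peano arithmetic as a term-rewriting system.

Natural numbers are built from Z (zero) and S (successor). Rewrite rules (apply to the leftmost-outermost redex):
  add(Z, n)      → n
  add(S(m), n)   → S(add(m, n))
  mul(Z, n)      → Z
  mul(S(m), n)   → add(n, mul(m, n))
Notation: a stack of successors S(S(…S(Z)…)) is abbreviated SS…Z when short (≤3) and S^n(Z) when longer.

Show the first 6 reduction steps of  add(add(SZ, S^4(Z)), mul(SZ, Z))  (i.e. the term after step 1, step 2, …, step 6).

Answer: after 6 steps: S(S(S(S(add(SZ, mul(SZ, Z))))))

Reduction:
  start: add(add(SZ, S^4(Z)), mul(SZ, Z))
  [1] add(S(add(Z, S^4(Z))), mul(SZ, Z))
  [2] S(add(add(Z, S^4(Z)), mul(SZ, Z)))
  [3] S(add(S^4(Z), mul(SZ, Z)))
  [4] S(S(add(SSSZ, mul(SZ, Z))))
  [5] S(S(S(add(SSZ, mul(SZ, Z)))))
  [6] S(S(S(S(add(SZ, mul(SZ, Z))))))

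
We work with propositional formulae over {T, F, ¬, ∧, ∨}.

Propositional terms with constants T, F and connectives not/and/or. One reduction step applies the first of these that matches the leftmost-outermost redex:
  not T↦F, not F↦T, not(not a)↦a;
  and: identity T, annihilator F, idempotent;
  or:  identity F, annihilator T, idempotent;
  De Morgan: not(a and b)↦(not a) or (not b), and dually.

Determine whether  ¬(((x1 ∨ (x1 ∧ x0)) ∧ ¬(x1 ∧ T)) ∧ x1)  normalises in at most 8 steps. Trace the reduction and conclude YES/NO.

Answer: YES — reaches normal form ((¬x1 ∧ (¬x1 ∨ ¬x0)) ∨ x1) ∨ ¬x1 in 6 ≤ 8 steps

Derivation:
  start: ¬(((x1 ∨ (x1 ∧ x0)) ∧ ¬(x1 ∧ T)) ∧ x1)
  [1] ¬((x1 ∨ (x1 ∧ x0)) ∧ ¬(x1 ∧ T)) ∨ ¬x1
  [2] (¬(x1 ∨ (x1 ∧ x0)) ∨ ¬¬(x1 ∧ T)) ∨ ¬x1
  [3] ((¬x1 ∧ ¬(x1 ∧ x0)) ∨ ¬¬(x1 ∧ T)) ∨ ¬x1
  [4] ((¬x1 ∧ (¬x1 ∨ ¬x0)) ∨ ¬¬(x1 ∧ T)) ∨ ¬x1
  [5] ((¬x1 ∧ (¬x1 ∨ ¬x0)) ∨ (x1 ∧ T)) ∨ ¬x1
  [6] ((¬x1 ∧ (¬x1 ∨ ¬x0)) ∨ x1) ∨ ¬x1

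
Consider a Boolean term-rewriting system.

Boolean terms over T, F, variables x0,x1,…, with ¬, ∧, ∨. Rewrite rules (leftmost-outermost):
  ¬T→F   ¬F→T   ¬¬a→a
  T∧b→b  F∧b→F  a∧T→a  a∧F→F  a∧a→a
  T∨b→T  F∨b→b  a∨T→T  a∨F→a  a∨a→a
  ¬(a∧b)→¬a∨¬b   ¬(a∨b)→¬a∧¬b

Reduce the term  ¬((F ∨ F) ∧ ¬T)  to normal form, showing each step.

Answer: normal form = T  (in 5 steps)

Derivation:
  start: ¬((F ∨ F) ∧ ¬T)
  [1] ¬(F ∨ F) ∨ ¬¬T
  [2] (¬F ∧ ¬F) ∨ ¬¬T
  [3] ¬F ∨ ¬¬T
  [4] T ∨ ¬¬T
  [5] T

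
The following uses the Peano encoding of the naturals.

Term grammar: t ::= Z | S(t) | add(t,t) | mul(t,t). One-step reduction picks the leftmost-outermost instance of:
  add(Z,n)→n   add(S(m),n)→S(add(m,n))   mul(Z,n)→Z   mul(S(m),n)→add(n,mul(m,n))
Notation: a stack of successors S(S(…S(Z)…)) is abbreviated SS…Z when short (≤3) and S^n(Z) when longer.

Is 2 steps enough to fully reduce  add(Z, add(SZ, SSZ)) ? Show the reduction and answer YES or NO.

Answer: NO — after 2 steps the term is S(add(Z, SSZ)), not yet normal

Working:
  start: add(Z, add(SZ, SSZ))
  [1] add(SZ, SSZ)
  [2] S(add(Z, SSZ))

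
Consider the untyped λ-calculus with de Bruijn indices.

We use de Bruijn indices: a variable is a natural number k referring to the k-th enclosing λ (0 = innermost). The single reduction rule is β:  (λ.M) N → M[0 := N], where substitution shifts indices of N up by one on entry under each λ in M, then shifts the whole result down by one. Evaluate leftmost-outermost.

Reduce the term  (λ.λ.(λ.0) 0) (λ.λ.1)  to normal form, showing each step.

Answer: normal form = λ.0  (in 2 steps)

Working:
  start: (λ.λ.(λ.0) 0) (λ.λ.1)
  →1  λ.(λ.0) 0
  →2  λ.0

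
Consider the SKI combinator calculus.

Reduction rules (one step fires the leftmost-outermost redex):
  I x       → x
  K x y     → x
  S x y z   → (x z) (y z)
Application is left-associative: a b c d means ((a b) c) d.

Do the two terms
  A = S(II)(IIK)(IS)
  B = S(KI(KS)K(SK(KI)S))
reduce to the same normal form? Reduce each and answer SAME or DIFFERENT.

Answer: SAME — A ⇓ S(KS), B ⇓ S(KS)

Working:
Term A:
  start: S(II)(IIK)(IS)
  →1  II(IS)(IIK(IS))
  →2  I(IS)(IIK(IS))
  →3  IS(IIK(IS))
  →4  S(IIK(IS))
  →5  S(IK(IS))
  →6  S(K(IS))
  →7  S(KS)

Term B:
  start: S(KI(KS)K(SK(KI)S))
  →1  S(IK(SK(KI)S))
  →2  S(K(SK(KI)S))
  →3  S(K(KS(KIS)))
  →4  S(KS)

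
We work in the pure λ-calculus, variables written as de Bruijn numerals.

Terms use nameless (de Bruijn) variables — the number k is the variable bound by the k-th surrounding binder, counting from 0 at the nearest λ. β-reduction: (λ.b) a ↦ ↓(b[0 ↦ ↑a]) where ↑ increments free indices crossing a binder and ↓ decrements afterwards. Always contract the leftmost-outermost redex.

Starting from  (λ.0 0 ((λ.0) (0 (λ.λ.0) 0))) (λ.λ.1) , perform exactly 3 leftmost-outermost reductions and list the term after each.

Answer: after 3 steps: λ.λ.1

Derivation:
  start: (λ.0 0 ((λ.0) (0 (λ.λ.0) 0))) (λ.λ.1)
  →1  (λ.λ.1) (λ.λ.1) ((λ.0) ((λ.λ.1) (λ.λ.0) (λ.λ.1)))
  →2  (λ.λ.λ.1) ((λ.0) ((λ.λ.1) (λ.λ.0) (λ.λ.1)))
  →3  λ.λ.1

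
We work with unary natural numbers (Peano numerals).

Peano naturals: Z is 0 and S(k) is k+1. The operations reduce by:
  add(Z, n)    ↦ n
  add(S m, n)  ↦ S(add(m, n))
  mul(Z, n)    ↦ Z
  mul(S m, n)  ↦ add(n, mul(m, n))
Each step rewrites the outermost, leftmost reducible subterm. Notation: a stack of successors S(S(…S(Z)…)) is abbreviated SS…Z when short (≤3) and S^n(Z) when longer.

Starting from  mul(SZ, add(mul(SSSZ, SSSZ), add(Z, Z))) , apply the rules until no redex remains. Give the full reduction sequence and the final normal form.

Answer: normal form = S^9(Z)  (in 39 steps)

Derivation:
  start: mul(SZ, add(mul(SSSZ, SSSZ), add(Z, Z)))
  →1  add(add(mul(SSSZ, SSSZ), add(Z, Z)), mul(Z, add(mul(SSSZ, SSSZ), add(Z, Z))))
  →2  add(add(add(SSSZ, mul(SSZ, SSSZ)), add(Z, Z)), mul(Z, add(mul(SSSZ, SSSZ), add(Z, Z))))
  →3  add(add(S(add(SSZ, mul(SSZ, SSSZ))), add(Z, Z)), mul(Z, add(mul(SSSZ, SSSZ), add(Z, Z))))
  →4  add(S(add(add(SSZ, mul(SSZ, SSSZ)), add(Z, Z))), mul(Z, add(mul(SSSZ, SSSZ), add(Z, Z))))
  →5  S(add(add(add(SSZ, mul(SSZ, SSSZ)), add(Z, Z)), mul(Z, add(mul(SSSZ, SSSZ), add(Z, Z)))))
  →6  S(add(add(S(add(SZ, mul(SSZ, SSSZ))), add(Z, Z)), mul(Z, add(mul(SSSZ, SSSZ), add(Z, Z)))))
  →7  S(add(S(add(add(SZ, mul(SSZ, SSSZ)), add(Z, Z))), mul(Z, add(mul(SSSZ, SSSZ), add(Z, Z)))))
  →8  S(S(add(add(add(SZ, mul(SSZ, SSSZ)), add(Z, Z)), mul(Z, add(mul(SSSZ, SSSZ), add(Z, Z))))))
  →9  S(S(add(add(S(add(Z, mul(SSZ, SSSZ))), add(Z, Z)), mul(Z, add(mul(SSSZ, SSSZ), add(Z, Z))))))
  →10  S(S(add(S(add(add(Z, mul(SSZ, SSSZ)), add(Z, Z))), mul(Z, add(mul(SSSZ, SSSZ), add(Z, Z))))))
  →11  S(S(S(add(add(add(Z, mul(SSZ, SSSZ)), add(Z, Z)), mul(Z, add(mul(SSSZ, SSSZ), add(Z, Z)))))))
  →12  S(S(S(add(add(mul(SSZ, SSSZ), add(Z, Z)), mul(Z, add(mul(SSSZ, SSSZ), add(Z, Z)))))))
  →13  S(S(S(add(add(add(SSSZ, mul(SZ, SSSZ)), add(Z, Z)), mul(Z, add(mul(SSSZ, SSSZ), add(Z, Z)))))))
  →14  S(S(S(add(add(S(add(SSZ, mul(SZ, SSSZ))), add(Z, Z)), mul(Z, add(mul(SSSZ, SSSZ), add(Z, Z)))))))
  →15  S(S(S(add(S(add(add(SSZ, mul(SZ, SSSZ)), add(Z, Z))), mul(Z, add(mul(SSSZ, SSSZ), add(Z, Z)))))))
  →16  S(S(S(S(add(add(add(SSZ, mul(SZ, SSSZ)), add(Z, Z)), mul(Z, add(mul(SSSZ, SSSZ), add(Z, Z))))))))
  →17  S(S(S(S(add(add(S(add(SZ, mul(SZ, SSSZ))), add(Z, Z)), mul(Z, add(mul(SSSZ, SSSZ), add(Z, Z))))))))
  →18  S(S(S(S(add(S(add(add(SZ, mul(SZ, SSSZ)), add(Z, Z))), mul(Z, add(mul(SSSZ, SSSZ), add(Z, Z))))))))
  →19  S(S(S(S(S(add(add(add(SZ, mul(SZ, SSSZ)), add(Z, Z)), mul(Z, add(mul(SSSZ, SSSZ), add(Z, Z)))))))))
  →20  S(S(S(S(S(add(add(S(add(Z, mul(SZ, SSSZ))), add(Z, Z)), mul(Z, add(mul(SSSZ, SSSZ), add(Z, Z)))))))))
  →21  S(S(S(S(S(add(S(add(add(Z, mul(SZ, SSSZ)), add(Z, Z))), mul(Z, add(mul(SSSZ, SSSZ), add(Z, Z)))))))))
  →22  S(S(S(S(S(S(add(add(add(Z, mul(SZ, SSSZ)), add(Z, Z)), mul(Z, add(mul(SSSZ, SSSZ), add(Z, Z))))))))))
  →23  S(S(S(S(S(S(add(add(mul(SZ, SSSZ), add(Z, Z)), mul(Z, add(mul(SSSZ, SSSZ), add(Z, Z))))))))))
  →24  S(S(S(S(S(S(add(add(add(SSSZ, mul(Z, SSSZ)), add(Z, Z)), mul(Z, add(mul(SSSZ, SSSZ), add(Z, Z))))))))))
  →25  S(S(S(S(S(S(add(add(S(add(SSZ, mul(Z, SSSZ))), add(Z, Z)), mul(Z, add(mul(SSSZ, SSSZ), add(Z, Z))))))))))
  →26  S(S(S(S(S(S(add(S(add(add(SSZ, mul(Z, SSSZ)), add(Z, Z))), mul(Z, add(mul(SSSZ, SSSZ), add(Z, Z))))))))))
  →27  S(S(S(S(S(S(S(add(add(add(SSZ, mul(Z, SSSZ)), add(Z, Z)), mul(Z, add(mul(SSSZ, SSSZ), add(Z, Z)))))))))))
  →28  S(S(S(S(S(S(S(add(add(S(add(SZ, mul(Z, SSSZ))), add(Z, Z)), mul(Z, add(mul(SSSZ, SSSZ), add(Z, Z)))))))))))
  →29  S(S(S(S(S(S(S(add(S(add(add(SZ, mul(Z, SSSZ)), add(Z, Z))), mul(Z, add(mul(SSSZ, SSSZ), add(Z, Z)))))))))))
  →30  S(S(S(S(S(S(S(S(add(add(add(SZ, mul(Z, SSSZ)), add(Z, Z)), mul(Z, add(mul(SSSZ, SSSZ), add(Z, Z))))))))))))
  →31  S(S(S(S(S(S(S(S(add(add(S(add(Z, mul(Z, SSSZ))), add(Z, Z)), mul(Z, add(mul(SSSZ, SSSZ), add(Z, Z))))))))))))
  →32  S(S(S(S(S(S(S(S(add(S(add(add(Z, mul(Z, SSSZ)), add(Z, Z))), mul(Z, add(mul(SSSZ, SSSZ), add(Z, Z))))))))))))
  →33  S(S(S(S(S(S(S(S(S(add(add(add(Z, mul(Z, SSSZ)), add(Z, Z)), mul(Z, add(mul(SSSZ, SSSZ), add(Z, Z)))))))))))))
  →34  S(S(S(S(S(S(S(S(S(add(add(mul(Z, SSSZ), add(Z, Z)), mul(Z, add(mul(SSSZ, SSSZ), add(Z, Z)))))))))))))
  →35  S(S(S(S(S(S(S(S(S(add(add(Z, add(Z, Z)), mul(Z, add(mul(SSSZ, SSSZ), add(Z, Z)))))))))))))
  →36  S(S(S(S(S(S(S(S(S(add(add(Z, Z), mul(Z, add(mul(SSSZ, SSSZ), add(Z, Z)))))))))))))
  →37  S(S(S(S(S(S(S(S(S(add(Z, mul(Z, add(mul(SSSZ, SSSZ), add(Z, Z)))))))))))))
  →38  S(S(S(S(S(S(S(S(S(mul(Z, add(mul(SSSZ, SSSZ), add(Z, Z))))))))))))
  →39  S^9(Z)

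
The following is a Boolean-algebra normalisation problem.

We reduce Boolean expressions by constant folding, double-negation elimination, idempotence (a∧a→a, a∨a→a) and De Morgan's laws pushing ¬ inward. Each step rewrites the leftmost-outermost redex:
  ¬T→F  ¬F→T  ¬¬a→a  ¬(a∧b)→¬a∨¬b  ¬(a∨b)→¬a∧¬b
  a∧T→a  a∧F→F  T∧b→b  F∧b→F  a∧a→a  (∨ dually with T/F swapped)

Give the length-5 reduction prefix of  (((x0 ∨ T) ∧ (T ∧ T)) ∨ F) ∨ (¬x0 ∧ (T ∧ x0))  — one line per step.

Answer: after 5 steps: T

Derivation:
  start: (((x0 ∨ T) ∧ (T ∧ T)) ∨ F) ∨ (¬x0 ∧ (T ∧ x0))
  step 1: ((x0 ∨ T) ∧ (T ∧ T)) ∨ (¬x0 ∧ (T ∧ x0))
  step 2: (T ∧ (T ∧ T)) ∨ (¬x0 ∧ (T ∧ x0))
  step 3: (T ∧ T) ∨ (¬x0 ∧ (T ∧ x0))
  step 4: T ∨ (¬x0 ∧ (T ∧ x0))
  step 5: T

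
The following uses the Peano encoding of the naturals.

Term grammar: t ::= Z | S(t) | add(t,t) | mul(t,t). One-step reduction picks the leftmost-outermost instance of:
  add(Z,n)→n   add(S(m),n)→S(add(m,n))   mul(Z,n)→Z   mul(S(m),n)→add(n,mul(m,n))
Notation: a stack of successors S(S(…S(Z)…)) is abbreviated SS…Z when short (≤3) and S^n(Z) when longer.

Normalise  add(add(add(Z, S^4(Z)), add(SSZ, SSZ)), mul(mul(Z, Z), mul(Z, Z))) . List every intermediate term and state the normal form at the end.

Answer: normal form = S^8(Z)  (in 20 steps)

Working:
  start: add(add(add(Z, S^4(Z)), add(SSZ, SSZ)), mul(mul(Z, Z), mul(Z, Z)))
  [1] add(add(S^4(Z), add(SSZ, SSZ)), mul(mul(Z, Z), mul(Z, Z)))
  [2] add(S(add(SSSZ, add(SSZ, SSZ))), mul(mul(Z, Z), mul(Z, Z)))
  [3] S(add(add(SSSZ, add(SSZ, SSZ)), mul(mul(Z, Z), mul(Z, Z))))
  [4] S(add(S(add(SSZ, add(SSZ, SSZ))), mul(mul(Z, Z), mul(Z, Z))))
  [5] S(S(add(add(SSZ, add(SSZ, SSZ)), mul(mul(Z, Z), mul(Z, Z)))))
  [6] S(S(add(S(add(SZ, add(SSZ, SSZ))), mul(mul(Z, Z), mul(Z, Z)))))
  [7] S(S(S(add(add(SZ, add(SSZ, SSZ)), mul(mul(Z, Z), mul(Z, Z))))))
  [8] S(S(S(add(S(add(Z, add(SSZ, SSZ))), mul(mul(Z, Z), mul(Z, Z))))))
  [9] S(S(S(S(add(add(Z, add(SSZ, SSZ)), mul(mul(Z, Z), mul(Z, Z)))))))
  [10] S(S(S(S(add(add(SSZ, SSZ), mul(mul(Z, Z), mul(Z, Z)))))))
  [11] S(S(S(S(add(S(add(SZ, SSZ)), mul(mul(Z, Z), mul(Z, Z)))))))
  [12] S(S(S(S(S(add(add(SZ, SSZ), mul(mul(Z, Z), mul(Z, Z))))))))
  [13] S(S(S(S(S(add(S(add(Z, SSZ)), mul(mul(Z, Z), mul(Z, Z))))))))
  [14] S(S(S(S(S(S(add(add(Z, SSZ), mul(mul(Z, Z), mul(Z, Z)))))))))
  [15] S(S(S(S(S(S(add(SSZ, mul(mul(Z, Z), mul(Z, Z)))))))))
  [16] S(S(S(S(S(S(S(add(SZ, mul(mul(Z, Z), mul(Z, Z))))))))))
  [17] S(S(S(S(S(S(S(S(add(Z, mul(mul(Z, Z), mul(Z, Z)))))))))))
  [18] S(S(S(S(S(S(S(S(mul(mul(Z, Z), mul(Z, Z))))))))))
  [19] S(S(S(S(S(S(S(S(mul(Z, mul(Z, Z))))))))))
  [20] S^8(Z)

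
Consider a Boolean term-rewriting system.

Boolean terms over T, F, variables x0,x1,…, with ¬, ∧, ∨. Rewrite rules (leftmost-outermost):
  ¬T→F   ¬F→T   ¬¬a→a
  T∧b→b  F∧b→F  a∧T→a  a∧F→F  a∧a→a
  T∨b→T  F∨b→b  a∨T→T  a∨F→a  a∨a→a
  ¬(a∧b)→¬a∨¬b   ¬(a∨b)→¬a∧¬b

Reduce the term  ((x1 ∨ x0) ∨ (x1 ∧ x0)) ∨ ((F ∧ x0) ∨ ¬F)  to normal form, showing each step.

Answer: normal form = T  (in 4 steps)

Working:
  start: ((x1 ∨ x0) ∨ (x1 ∧ x0)) ∨ ((F ∧ x0) ∨ ¬F)
  →1  ((x1 ∨ x0) ∨ (x1 ∧ x0)) ∨ (F ∨ ¬F)
  →2  ((x1 ∨ x0) ∨ (x1 ∧ x0)) ∨ ¬F
  →3  ((x1 ∨ x0) ∨ (x1 ∧ x0)) ∨ T
  →4  T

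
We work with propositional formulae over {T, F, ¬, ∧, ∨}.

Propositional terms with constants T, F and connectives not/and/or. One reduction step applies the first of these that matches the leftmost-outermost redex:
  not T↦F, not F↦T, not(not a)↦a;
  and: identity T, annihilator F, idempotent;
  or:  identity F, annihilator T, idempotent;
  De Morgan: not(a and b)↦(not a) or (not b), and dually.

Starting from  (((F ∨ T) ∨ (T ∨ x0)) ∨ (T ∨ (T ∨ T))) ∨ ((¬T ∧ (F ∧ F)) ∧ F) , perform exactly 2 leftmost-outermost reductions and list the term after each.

Answer: after 2 steps: (T ∨ (T ∨ (T ∨ T))) ∨ ((¬T ∧ (F ∧ F)) ∧ F)

Reduction:
  start: (((F ∨ T) ∨ (T ∨ x0)) ∨ (T ∨ (T ∨ T))) ∨ ((¬T ∧ (F ∧ F)) ∧ F)
  →1  ((T ∨ (T ∨ x0)) ∨ (T ∨ (T ∨ T))) ∨ ((¬T ∧ (F ∧ F)) ∧ F)
  →2  (T ∨ (T ∨ (T ∨ T))) ∨ ((¬T ∧ (F ∧ F)) ∧ F)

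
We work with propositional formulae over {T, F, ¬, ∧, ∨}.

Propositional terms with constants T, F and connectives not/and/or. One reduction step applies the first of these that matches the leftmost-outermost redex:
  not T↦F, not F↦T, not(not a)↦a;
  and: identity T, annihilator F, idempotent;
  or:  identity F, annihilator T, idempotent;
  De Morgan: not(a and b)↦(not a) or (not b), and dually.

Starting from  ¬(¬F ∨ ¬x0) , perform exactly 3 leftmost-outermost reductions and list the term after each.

  start: ¬(¬F ∨ ¬x0)
  step 1: ¬¬F ∧ ¬¬x0
  step 2: F ∧ ¬¬x0
  step 3: F

Answer: after 3 steps: F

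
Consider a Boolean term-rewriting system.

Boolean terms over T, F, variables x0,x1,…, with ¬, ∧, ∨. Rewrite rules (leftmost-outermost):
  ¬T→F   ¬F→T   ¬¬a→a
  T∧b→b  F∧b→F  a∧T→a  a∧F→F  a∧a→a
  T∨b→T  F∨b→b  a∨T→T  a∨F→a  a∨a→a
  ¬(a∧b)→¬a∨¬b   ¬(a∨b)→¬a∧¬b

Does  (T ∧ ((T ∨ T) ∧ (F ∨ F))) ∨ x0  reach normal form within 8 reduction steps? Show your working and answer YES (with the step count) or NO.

Answer: YES — reaches normal form x0 in 5 ≤ 8 steps

Derivation:
  start: (T ∧ ((T ∨ T) ∧ (F ∨ F))) ∨ x0
  [1] ((T ∨ T) ∧ (F ∨ F)) ∨ x0
  [2] (T ∧ (F ∨ F)) ∨ x0
  [3] (F ∨ F) ∨ x0
  [4] F ∨ x0
  [5] x0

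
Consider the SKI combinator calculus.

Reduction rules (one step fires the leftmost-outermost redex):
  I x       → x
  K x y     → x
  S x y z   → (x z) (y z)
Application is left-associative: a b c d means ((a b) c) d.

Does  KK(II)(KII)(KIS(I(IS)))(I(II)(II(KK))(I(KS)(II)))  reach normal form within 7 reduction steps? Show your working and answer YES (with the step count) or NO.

  start: KK(II)(KII)(KIS(I(IS)))(I(II)(II(KK))(I(KS)(II)))
  →1  K(KII)(KIS(I(IS)))(I(II)(II(KK))(I(KS)(II)))
  →2  KII(I(II)(II(KK))(I(KS)(II)))
  →3  I(I(II)(II(KK))(I(KS)(II)))
  →4  I(II)(II(KK))(I(KS)(II))
  →5  II(II(KK))(I(KS)(II))
  →6  I(II(KK))(I(KS)(II))
  →7  II(KK)(I(KS)(II))

Answer: NO — after 7 steps the term is II(KK)(I(KS)(II)), not yet normal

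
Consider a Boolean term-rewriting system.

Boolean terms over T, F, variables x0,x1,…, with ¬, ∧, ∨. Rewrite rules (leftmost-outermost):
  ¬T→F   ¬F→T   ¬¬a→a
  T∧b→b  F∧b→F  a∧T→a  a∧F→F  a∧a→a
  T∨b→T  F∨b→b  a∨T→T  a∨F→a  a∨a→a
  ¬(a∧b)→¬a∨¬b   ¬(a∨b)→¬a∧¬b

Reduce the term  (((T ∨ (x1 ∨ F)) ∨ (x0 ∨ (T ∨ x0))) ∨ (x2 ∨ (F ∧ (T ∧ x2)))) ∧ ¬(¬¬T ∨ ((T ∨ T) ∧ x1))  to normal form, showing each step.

Answer: normal form = F  (in 8 steps)

Derivation:
  start: (((T ∨ (x1 ∨ F)) ∨ (x0 ∨ (T ∨ x0))) ∨ (x2 ∨ (F ∧ (T ∧ x2)))) ∧ ¬(¬¬T ∨ ((T ∨ T) ∧ x1))
  →1  ((T ∨ (x0 ∨ (T ∨ x0))) ∨ (x2 ∨ (F ∧ (T ∧ x2)))) ∧ ¬(¬¬T ∨ ((T ∨ T) ∧ x1))
  →2  (T ∨ (x2 ∨ (F ∧ (T ∧ x2)))) ∧ ¬(¬¬T ∨ ((T ∨ T) ∧ x1))
  →3  T ∧ ¬(¬¬T ∨ ((T ∨ T) ∧ x1))
  →4  ¬(¬¬T ∨ ((T ∨ T) ∧ x1))
  →5  ¬¬¬T ∧ ¬((T ∨ T) ∧ x1)
  →6  ¬T ∧ ¬((T ∨ T) ∧ x1)
  →7  F ∧ ¬((T ∨ T) ∧ x1)
  →8  F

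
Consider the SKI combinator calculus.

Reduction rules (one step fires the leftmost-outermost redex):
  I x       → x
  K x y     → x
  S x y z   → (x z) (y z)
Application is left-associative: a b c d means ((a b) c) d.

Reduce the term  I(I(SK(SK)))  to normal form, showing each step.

Answer: normal form = SK(SK)  (in 2 steps)

Working:
  start: I(I(SK(SK)))
  [1] I(SK(SK))
  [2] SK(SK)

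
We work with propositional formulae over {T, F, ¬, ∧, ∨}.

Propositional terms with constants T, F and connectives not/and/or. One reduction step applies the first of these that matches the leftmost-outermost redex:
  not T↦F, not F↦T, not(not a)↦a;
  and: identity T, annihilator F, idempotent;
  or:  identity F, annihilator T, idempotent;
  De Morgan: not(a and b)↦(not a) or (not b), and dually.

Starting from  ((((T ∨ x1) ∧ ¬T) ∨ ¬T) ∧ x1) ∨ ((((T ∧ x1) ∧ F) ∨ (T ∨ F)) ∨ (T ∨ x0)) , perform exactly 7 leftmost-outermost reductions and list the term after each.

Answer: after 7 steps: (F ∨ (T ∨ F)) ∨ (T ∨ x0)

Reduction:
  start: ((((T ∨ x1) ∧ ¬T) ∨ ¬T) ∧ x1) ∨ ((((T ∧ x1) ∧ F) ∨ (T ∨ F)) ∨ (T ∨ x0))
  →1  (((T ∧ ¬T) ∨ ¬T) ∧ x1) ∨ ((((T ∧ x1) ∧ F) ∨ (T ∨ F)) ∨ (T ∨ x0))
  →2  ((¬T ∨ ¬T) ∧ x1) ∨ ((((T ∧ x1) ∧ F) ∨ (T ∨ F)) ∨ (T ∨ x0))
  →3  (¬T ∧ x1) ∨ ((((T ∧ x1) ∧ F) ∨ (T ∨ F)) ∨ (T ∨ x0))
  →4  (F ∧ x1) ∨ ((((T ∧ x1) ∧ F) ∨ (T ∨ F)) ∨ (T ∨ x0))
  →5  F ∨ ((((T ∧ x1) ∧ F) ∨ (T ∨ F)) ∨ (T ∨ x0))
  →6  (((T ∧ x1) ∧ F) ∨ (T ∨ F)) ∨ (T ∨ x0)
  →7  (F ∨ (T ∨ F)) ∨ (T ∨ x0)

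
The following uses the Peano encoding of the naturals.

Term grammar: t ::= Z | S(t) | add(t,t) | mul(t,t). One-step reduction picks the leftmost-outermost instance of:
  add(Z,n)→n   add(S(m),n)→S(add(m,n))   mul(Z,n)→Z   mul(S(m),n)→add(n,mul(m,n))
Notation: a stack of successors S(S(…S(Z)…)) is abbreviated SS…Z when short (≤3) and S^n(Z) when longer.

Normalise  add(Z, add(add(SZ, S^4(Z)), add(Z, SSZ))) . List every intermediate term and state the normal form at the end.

  start: add(Z, add(add(SZ, S^4(Z)), add(Z, SSZ)))
  [1] add(add(SZ, S^4(Z)), add(Z, SSZ))
  [2] add(S(add(Z, S^4(Z))), add(Z, SSZ))
  [3] S(add(add(Z, S^4(Z)), add(Z, SSZ)))
  [4] S(add(S^4(Z), add(Z, SSZ)))
  [5] S(S(add(SSSZ, add(Z, SSZ))))
  [6] S(S(S(add(SSZ, add(Z, SSZ)))))
  [7] S(S(S(S(add(SZ, add(Z, SSZ))))))
  [8] S(S(S(S(S(add(Z, add(Z, SSZ)))))))
  [9] S(S(S(S(S(add(Z, SSZ))))))
  [10] S^7(Z)

Answer: normal form = S^7(Z)  (in 10 steps)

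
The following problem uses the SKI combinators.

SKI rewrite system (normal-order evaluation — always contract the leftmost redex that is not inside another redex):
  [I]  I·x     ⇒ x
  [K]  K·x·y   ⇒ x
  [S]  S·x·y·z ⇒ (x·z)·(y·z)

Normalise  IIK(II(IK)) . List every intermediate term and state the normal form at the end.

Answer: normal form = KK  (in 5 steps)

Reduction:
  start: IIK(II(IK))
  →1  IK(II(IK))
  →2  K(II(IK))
  →3  K(I(IK))
  →4  K(IK)
  →5  KK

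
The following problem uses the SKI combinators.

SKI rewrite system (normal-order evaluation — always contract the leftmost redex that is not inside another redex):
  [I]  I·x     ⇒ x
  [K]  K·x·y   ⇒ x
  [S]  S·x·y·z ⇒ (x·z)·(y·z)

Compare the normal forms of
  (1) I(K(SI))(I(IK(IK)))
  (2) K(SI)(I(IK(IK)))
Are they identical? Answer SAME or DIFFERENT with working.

Answer: SAME — A ⇓ SI, B ⇓ SI

Working:
Term A:
  start: I(K(SI))(I(IK(IK)))
  →1  K(SI)(I(IK(IK)))
  →2  SI

Term B:
  start: K(SI)(I(IK(IK)))
  →1  SI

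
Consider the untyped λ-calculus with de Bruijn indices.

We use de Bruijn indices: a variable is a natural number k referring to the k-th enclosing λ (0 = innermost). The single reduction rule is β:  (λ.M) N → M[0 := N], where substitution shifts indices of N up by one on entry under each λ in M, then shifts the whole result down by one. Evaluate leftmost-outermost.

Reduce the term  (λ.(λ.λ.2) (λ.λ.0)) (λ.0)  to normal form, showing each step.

Answer: normal form = λ.λ.0  (in 2 steps)

Reduction:
  start: (λ.(λ.λ.2) (λ.λ.0)) (λ.0)
  →1  (λ.λ.λ.0) (λ.λ.0)
  →2  λ.λ.0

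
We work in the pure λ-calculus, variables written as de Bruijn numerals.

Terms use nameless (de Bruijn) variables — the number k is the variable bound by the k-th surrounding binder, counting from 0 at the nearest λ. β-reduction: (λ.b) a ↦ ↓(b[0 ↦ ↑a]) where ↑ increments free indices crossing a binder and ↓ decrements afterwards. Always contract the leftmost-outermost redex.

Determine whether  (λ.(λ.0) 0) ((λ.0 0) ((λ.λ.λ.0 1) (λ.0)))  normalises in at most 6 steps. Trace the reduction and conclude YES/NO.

Answer: YES — reaches normal form λ.0 (λ.λ.0 1) in 6 ≤ 6 steps

Working:
  start: (λ.(λ.0) 0) ((λ.0 0) ((λ.λ.λ.0 1) (λ.0)))
  [1] (λ.0) ((λ.0 0) ((λ.λ.λ.0 1) (λ.0)))
  [2] (λ.0 0) ((λ.λ.λ.0 1) (λ.0))
  [3] (λ.λ.λ.0 1) (λ.0) ((λ.λ.λ.0 1) (λ.0))
  [4] (λ.λ.0 1) ((λ.λ.λ.0 1) (λ.0))
  [5] λ.0 ((λ.λ.λ.0 1) (λ.0))
  [6] λ.0 (λ.λ.0 1)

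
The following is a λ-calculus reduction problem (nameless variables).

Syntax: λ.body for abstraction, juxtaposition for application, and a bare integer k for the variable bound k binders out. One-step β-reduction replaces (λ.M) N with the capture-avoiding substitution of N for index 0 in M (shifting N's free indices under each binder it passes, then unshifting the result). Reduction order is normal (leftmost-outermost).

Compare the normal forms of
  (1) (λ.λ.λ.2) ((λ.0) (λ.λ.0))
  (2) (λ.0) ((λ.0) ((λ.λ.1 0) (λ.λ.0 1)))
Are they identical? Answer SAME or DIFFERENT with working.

Answer: DIFFERENT — A ⇓ λ.λ.λ.λ.0, B ⇓ λ.λ.0 1

Derivation:
Term A:
  start: (λ.λ.λ.2) ((λ.0) (λ.λ.0))
  [1] λ.λ.(λ.0) (λ.λ.0)
  [2] λ.λ.λ.λ.0

Term B:
  start: (λ.0) ((λ.0) ((λ.λ.1 0) (λ.λ.0 1)))
  [1] (λ.0) ((λ.λ.1 0) (λ.λ.0 1))
  [2] (λ.λ.1 0) (λ.λ.0 1)
  [3] λ.(λ.λ.0 1) 0
  [4] λ.λ.0 1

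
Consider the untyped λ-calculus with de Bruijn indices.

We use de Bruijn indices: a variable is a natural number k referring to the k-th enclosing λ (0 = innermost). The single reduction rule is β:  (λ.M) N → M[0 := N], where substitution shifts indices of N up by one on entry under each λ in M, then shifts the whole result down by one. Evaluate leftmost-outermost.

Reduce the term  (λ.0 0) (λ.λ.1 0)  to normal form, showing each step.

  start: (λ.0 0) (λ.λ.1 0)
  step 1: (λ.λ.1 0) (λ.λ.1 0)
  step 2: λ.(λ.λ.1 0) 0
  step 3: λ.λ.1 0

Answer: normal form = λ.λ.1 0  (in 3 steps)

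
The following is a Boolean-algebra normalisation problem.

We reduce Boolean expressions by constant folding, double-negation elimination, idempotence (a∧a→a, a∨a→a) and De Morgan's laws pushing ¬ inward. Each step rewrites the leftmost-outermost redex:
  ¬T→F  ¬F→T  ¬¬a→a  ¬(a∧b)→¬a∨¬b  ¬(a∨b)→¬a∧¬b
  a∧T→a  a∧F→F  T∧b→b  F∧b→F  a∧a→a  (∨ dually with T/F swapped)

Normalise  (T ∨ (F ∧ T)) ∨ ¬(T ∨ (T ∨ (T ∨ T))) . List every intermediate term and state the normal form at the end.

  start: (T ∨ (F ∧ T)) ∨ ¬(T ∨ (T ∨ (T ∨ T)))
  →1  T ∨ ¬(T ∨ (T ∨ (T ∨ T)))
  →2  T

Answer: normal form = T  (in 2 steps)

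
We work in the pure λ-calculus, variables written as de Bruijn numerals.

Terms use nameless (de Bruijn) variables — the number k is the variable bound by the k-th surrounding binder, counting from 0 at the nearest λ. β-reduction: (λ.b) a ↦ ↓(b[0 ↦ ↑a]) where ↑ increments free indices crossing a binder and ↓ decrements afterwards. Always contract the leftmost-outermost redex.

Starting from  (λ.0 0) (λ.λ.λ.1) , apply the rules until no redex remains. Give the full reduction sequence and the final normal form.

  start: (λ.0 0) (λ.λ.λ.1)
  [1] (λ.λ.λ.1) (λ.λ.λ.1)
  [2] λ.λ.1

Answer: normal form = λ.λ.1  (in 2 steps)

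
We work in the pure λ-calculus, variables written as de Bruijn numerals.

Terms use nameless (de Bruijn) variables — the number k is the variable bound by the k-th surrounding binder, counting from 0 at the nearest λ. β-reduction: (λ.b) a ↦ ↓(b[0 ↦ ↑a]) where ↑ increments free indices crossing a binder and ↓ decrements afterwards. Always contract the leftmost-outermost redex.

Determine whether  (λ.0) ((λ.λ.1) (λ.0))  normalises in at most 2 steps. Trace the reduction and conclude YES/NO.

  start: (λ.0) ((λ.λ.1) (λ.0))
  step 1: (λ.λ.1) (λ.0)
  step 2: λ.λ.0

Answer: YES — reaches normal form λ.λ.0 in 2 ≤ 2 steps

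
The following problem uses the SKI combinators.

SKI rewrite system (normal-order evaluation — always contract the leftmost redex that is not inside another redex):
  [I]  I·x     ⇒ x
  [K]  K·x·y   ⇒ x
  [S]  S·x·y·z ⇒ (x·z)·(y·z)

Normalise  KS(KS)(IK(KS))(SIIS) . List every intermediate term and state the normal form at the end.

  start: KS(KS)(IK(KS))(SIIS)
  [1] S(IK(KS))(SIIS)
  [2] S(K(KS))(SIIS)
  [3] S(K(KS))(IS(IS))
  [4] S(K(KS))(S(IS))
  [5] S(K(KS))(SS)

Answer: normal form = S(K(KS))(SS)  (in 5 steps)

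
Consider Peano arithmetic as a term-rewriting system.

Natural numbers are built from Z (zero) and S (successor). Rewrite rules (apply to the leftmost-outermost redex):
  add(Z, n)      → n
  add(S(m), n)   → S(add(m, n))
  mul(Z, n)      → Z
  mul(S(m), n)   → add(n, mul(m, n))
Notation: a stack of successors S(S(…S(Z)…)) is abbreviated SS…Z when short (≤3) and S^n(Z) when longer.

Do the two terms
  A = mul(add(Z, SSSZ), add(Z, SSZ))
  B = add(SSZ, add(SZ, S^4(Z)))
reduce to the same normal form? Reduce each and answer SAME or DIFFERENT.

Answer: DIFFERENT — A ⇓ S^6(Z), B ⇓ S^7(Z)

Reduction:
Term A:
  start: mul(add(Z, SSSZ), add(Z, SSZ))
  →1  mul(SSSZ, add(Z, SSZ))
  →2  add(add(Z, SSZ), mul(SSZ, add(Z, SSZ)))
  →3  add(SSZ, mul(SSZ, add(Z, SSZ)))
  →4  S(add(SZ, mul(SSZ, add(Z, SSZ))))
  →5  S(S(add(Z, mul(SSZ, add(Z, SSZ)))))
  →6  S(S(mul(SSZ, add(Z, SSZ))))
  →7  S(S(add(add(Z, SSZ), mul(SZ, add(Z, SSZ)))))
  →8  S(S(add(SSZ, mul(SZ, add(Z, SSZ)))))
  →9  S(S(S(add(SZ, mul(SZ, add(Z, SSZ))))))
  →10  S(S(S(S(add(Z, mul(SZ, add(Z, SSZ)))))))
  →11  S(S(S(S(mul(SZ, add(Z, SSZ))))))
  →12  S(S(S(S(add(add(Z, SSZ), mul(Z, add(Z, SSZ)))))))
  →13  S(S(S(S(add(SSZ, mul(Z, add(Z, SSZ)))))))
  →14  S(S(S(S(S(add(SZ, mul(Z, add(Z, SSZ))))))))
  →15  S(S(S(S(S(S(add(Z, mul(Z, add(Z, SSZ)))))))))
  →16  S(S(S(S(S(S(mul(Z, add(Z, SSZ))))))))
  →17  S^6(Z)

Term B:
  start: add(SSZ, add(SZ, S^4(Z)))
  →1  S(add(SZ, add(SZ, S^4(Z))))
  →2  S(S(add(Z, add(SZ, S^4(Z)))))
  →3  S(S(add(SZ, S^4(Z))))
  →4  S(S(S(add(Z, S^4(Z)))))
  →5  S^7(Z)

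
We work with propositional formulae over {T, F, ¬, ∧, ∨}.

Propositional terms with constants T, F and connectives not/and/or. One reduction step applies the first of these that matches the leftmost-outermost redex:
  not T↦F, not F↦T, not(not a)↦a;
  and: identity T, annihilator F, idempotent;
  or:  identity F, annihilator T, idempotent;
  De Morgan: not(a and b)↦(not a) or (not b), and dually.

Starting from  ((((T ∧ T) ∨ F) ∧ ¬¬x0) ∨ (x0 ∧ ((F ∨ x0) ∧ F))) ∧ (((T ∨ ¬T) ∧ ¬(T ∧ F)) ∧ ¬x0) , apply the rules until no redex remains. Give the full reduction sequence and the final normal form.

  start: ((((T ∧ T) ∨ F) ∧ ¬¬x0) ∨ (x0 ∧ ((F ∨ x0) ∧ F))) ∧ (((T ∨ ¬T) ∧ ¬(T ∧ F)) ∧ ¬x0)
  →1  (((T ∧ T) ∧ ¬¬x0) ∨ (x0 ∧ ((F ∨ x0) ∧ F))) ∧ (((T ∨ ¬T) ∧ ¬(T ∧ F)) ∧ ¬x0)
  →2  ((T ∧ ¬¬x0) ∨ (x0 ∧ ((F ∨ x0) ∧ F))) ∧ (((T ∨ ¬T) ∧ ¬(T ∧ F)) ∧ ¬x0)
  →3  (¬¬x0 ∨ (x0 ∧ ((F ∨ x0) ∧ F))) ∧ (((T ∨ ¬T) ∧ ¬(T ∧ F)) ∧ ¬x0)
  →4  (x0 ∨ (x0 ∧ ((F ∨ x0) ∧ F))) ∧ (((T ∨ ¬T) ∧ ¬(T ∧ F)) ∧ ¬x0)
  →5  (x0 ∨ (x0 ∧ F)) ∧ (((T ∨ ¬T) ∧ ¬(T ∧ F)) ∧ ¬x0)
  →6  (x0 ∨ F) ∧ (((T ∨ ¬T) ∧ ¬(T ∧ F)) ∧ ¬x0)
  →7  x0 ∧ (((T ∨ ¬T) ∧ ¬(T ∧ F)) ∧ ¬x0)
  →8  x0 ∧ ((T ∧ ¬(T ∧ F)) ∧ ¬x0)
  →9  x0 ∧ (¬(T ∧ F) ∧ ¬x0)
  →10  x0 ∧ ((¬T ∨ ¬F) ∧ ¬x0)
  →11  x0 ∧ ((F ∨ ¬F) ∧ ¬x0)
  →12  x0 ∧ (¬F ∧ ¬x0)
  →13  x0 ∧ (T ∧ ¬x0)
  →14  x0 ∧ ¬x0

Answer: normal form = x0 ∧ ¬x0  (in 14 steps)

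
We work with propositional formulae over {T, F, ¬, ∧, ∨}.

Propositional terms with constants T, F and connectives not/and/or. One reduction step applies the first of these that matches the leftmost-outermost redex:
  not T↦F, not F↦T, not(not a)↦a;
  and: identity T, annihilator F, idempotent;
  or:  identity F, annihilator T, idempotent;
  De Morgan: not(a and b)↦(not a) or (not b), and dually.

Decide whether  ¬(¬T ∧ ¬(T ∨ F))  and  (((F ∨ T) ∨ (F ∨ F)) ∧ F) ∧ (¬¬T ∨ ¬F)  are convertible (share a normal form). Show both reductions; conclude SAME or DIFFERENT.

Term A:
  start: ¬(¬T ∧ ¬(T ∨ F))
  →1  ¬¬T ∨ ¬¬(T ∨ F)
  →2  T ∨ ¬¬(T ∨ F)
  →3  T

Term B:
  start: (((F ∨ T) ∨ (F ∨ F)) ∧ F) ∧ (¬¬T ∨ ¬F)
  →1  F ∧ (¬¬T ∨ ¬F)
  →2  F

Answer: DIFFERENT — A ⇓ T, B ⇓ F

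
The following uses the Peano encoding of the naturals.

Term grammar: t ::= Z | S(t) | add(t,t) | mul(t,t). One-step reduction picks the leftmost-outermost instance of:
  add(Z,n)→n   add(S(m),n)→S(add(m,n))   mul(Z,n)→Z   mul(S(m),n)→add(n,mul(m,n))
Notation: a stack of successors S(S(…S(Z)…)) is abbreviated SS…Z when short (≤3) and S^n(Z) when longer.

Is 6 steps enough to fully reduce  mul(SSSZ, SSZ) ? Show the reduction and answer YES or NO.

  start: mul(SSSZ, SSZ)
  [1] add(SSZ, mul(SSZ, SSZ))
  [2] S(add(SZ, mul(SSZ, SSZ)))
  [3] S(S(add(Z, mul(SSZ, SSZ))))
  [4] S(S(mul(SSZ, SSZ)))
  [5] S(S(add(SSZ, mul(SZ, SSZ))))
  [6] S(S(S(add(SZ, mul(SZ, SSZ)))))

Answer: NO — after 6 steps the term is S(S(S(add(SZ, mul(SZ, SSZ))))), not yet normal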